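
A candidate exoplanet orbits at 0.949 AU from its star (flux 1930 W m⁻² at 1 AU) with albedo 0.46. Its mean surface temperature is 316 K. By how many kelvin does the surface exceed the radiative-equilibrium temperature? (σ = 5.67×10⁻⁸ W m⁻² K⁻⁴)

S = 1930/0.949² = 2143 W m⁻².
T_eq = [S(1−A)/(4σ)]^(1/4) = [2143×0.54/(4×5.67×10⁻⁸)]^(1/4) = 267.3 K.
ΔT = T_surf − T_eq = 316 − 267.3.

ΔT ≈ 48.7 K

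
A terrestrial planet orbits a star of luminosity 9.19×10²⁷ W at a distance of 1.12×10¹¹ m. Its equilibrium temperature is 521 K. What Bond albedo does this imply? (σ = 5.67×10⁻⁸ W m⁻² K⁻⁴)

A ≈ 0.71

Flux: S = L/(4πd²) = 9.19×10²⁷/(4π×(1.12×10¹¹)²) = 5.83×10⁴ W m⁻².
From T_eq⁴ = S(1−A)/(4σ): 1−A = 4σT_eq⁴/S.
1−A = 4 × 5.67×10⁻⁸ × (521)⁴ / 5.83×10⁴ = 0.287.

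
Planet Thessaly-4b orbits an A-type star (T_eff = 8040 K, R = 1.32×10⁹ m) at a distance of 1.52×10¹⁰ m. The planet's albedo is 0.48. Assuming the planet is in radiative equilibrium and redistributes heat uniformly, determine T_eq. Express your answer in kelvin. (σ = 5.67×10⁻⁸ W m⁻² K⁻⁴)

T_eq ≈ 1420 K

L = 4πR_⋆²σT_⋆⁴ = 4π(1.32×10⁹)² × 5.67×10⁻⁸ × (8040)⁴ = 5.19×10²⁷ W.
S = L/(4πd²) = 1.79×10⁶ W m⁻².
Energy balance: absorbed = emitted ⇒ πR²·S(1−A) = 4πR²·σT_eq⁴, so T_eq⁴ = S(1−A)/(4σ).
T_eq = [1.79×10⁶ × 0.52 / (4 × 5.67×10⁻⁸)]^(1/4) = (4.10×10¹²)^(1/4) = 1420 K.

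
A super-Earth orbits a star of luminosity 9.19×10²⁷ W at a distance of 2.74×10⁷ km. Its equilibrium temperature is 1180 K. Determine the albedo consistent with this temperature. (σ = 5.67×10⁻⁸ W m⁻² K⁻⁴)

A ≈ 0.55

d = 2.74×10⁷ km = 2.74×10¹⁰ m.
Flux: S = L/(4πd²) = 9.19×10²⁷/(4π×(2.74×10¹⁰)²) = 9.74×10⁵ W m⁻².
From T_eq⁴ = S(1−A)/(4σ): 1−A = 4σT_eq⁴/S.
1−A = 4 × 5.67×10⁻⁸ × (1180)⁴ / 9.74×10⁵ = 0.451.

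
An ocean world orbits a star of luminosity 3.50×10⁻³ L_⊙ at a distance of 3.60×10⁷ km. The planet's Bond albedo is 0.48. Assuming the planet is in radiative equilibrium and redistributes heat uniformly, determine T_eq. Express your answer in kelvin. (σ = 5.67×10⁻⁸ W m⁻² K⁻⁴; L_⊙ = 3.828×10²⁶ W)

d = 3.60×10⁷ km = 3.60×10¹⁰ m.
L = 3.50×10⁻³ × 3.828×10²⁶ = 1.34×10²⁴ W.
Flux: S = L/(4πd²) = 1.34×10²⁴/(4π×(3.60×10¹⁰)²) = 82.3 W m⁻².
Energy balance: absorbed = emitted ⇒ πR²·S(1−A) = 4πR²·σT_eq⁴, so T_eq⁴ = S(1−A)/(4σ).
T_eq = [82.3 × 0.52 / (4 × 5.67×10⁻⁸)]^(1/4) = (1.89×10⁸)^(1/4) = 117 K.

T_eq ≈ 117 K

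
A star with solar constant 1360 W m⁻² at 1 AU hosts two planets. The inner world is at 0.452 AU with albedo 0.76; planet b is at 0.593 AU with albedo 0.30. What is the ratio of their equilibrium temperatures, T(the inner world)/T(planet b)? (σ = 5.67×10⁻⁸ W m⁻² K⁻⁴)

T_eq = [S₀(1−A)/(4σd²)]^(1/4), so T ∝ (1−A)^(1/4) / √d.
T₁ = [1360×0.24/(4×5.67×10⁻⁸×0.452²)]^(1/4) = 289.71 K.
T₂ = [1360×0.70/(4×5.67×10⁻⁸×0.593²)]^(1/4) = 330.54 K.

T₁/T₂ ≈ 0.876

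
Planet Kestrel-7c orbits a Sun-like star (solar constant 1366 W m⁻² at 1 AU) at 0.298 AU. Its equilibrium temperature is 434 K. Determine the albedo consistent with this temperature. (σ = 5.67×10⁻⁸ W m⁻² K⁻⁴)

Flux at 0.298 AU: S = 1366/0.298² = 1.54×10⁴ W m⁻².
From T_eq⁴ = S(1−A)/(4σ): 1−A = 4σT_eq⁴/S.
1−A = 4 × 5.67×10⁻⁸ × (434)⁴ / 1.54×10⁴ = 0.523.

A ≈ 0.48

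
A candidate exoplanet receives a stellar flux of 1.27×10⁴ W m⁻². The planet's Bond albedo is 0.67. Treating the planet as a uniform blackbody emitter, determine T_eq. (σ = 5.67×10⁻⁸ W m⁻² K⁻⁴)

Energy balance: absorbed = emitted ⇒ πR²·S(1−A) = 4πR²·σT_eq⁴, so T_eq⁴ = S(1−A)/(4σ).
T_eq = [1.27×10⁴ × 0.33 / (4 × 5.67×10⁻⁸)]^(1/4) = (1.85×10¹⁰)^(1/4) = 369 K.

T_eq ≈ 369 K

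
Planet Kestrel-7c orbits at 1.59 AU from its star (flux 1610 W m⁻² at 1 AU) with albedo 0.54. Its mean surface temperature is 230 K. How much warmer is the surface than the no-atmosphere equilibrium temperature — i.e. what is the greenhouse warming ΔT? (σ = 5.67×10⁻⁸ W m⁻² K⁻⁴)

ΔT ≈ 40.4 K

S = 1610/1.59² = 636.8 W m⁻².
T_eq = [S(1−A)/(4σ)]^(1/4) = [636.8×0.46/(4×5.67×10⁻⁸)]^(1/4) = 189.6 K.
ΔT = T_surf − T_eq = 230 − 189.6.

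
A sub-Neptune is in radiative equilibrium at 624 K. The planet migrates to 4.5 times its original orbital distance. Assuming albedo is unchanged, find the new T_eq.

T_eq ≈ 294 K

T_eq ∝ L^(1/4) · d^(−1/2).
T′ = 624 / 4.5^(1/2) = 294 K.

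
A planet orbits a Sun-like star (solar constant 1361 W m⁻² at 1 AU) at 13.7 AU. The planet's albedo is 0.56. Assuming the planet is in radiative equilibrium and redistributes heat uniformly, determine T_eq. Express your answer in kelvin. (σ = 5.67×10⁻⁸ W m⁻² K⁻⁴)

T_eq ≈ 61.2 K

Flux at 13.7 AU: S = 1361/13.7² = 7.25 W m⁻².
Energy balance: absorbed = emitted ⇒ πR²·S(1−A) = 4πR²·σT_eq⁴, so T_eq⁴ = S(1−A)/(4σ).
T_eq = [7.25 × 0.44 / (4 × 5.67×10⁻⁸)]^(1/4) = (1.41×10⁷)^(1/4) = 61.2 K.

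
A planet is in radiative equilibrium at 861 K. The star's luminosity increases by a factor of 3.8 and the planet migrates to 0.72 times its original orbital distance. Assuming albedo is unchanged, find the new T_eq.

T_eq ≈ 1420 K

T_eq ∝ L^(1/4) · d^(−1/2).
T′ = 861 × 3.8^(1/4) / 0.72^(1/2) = 1420 K.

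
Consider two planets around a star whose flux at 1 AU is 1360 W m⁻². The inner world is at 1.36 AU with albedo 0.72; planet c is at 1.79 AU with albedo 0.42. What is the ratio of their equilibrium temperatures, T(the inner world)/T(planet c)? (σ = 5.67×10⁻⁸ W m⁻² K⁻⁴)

T₁/T₂ ≈ 0.956

T_eq = [S₀(1−A)/(4σd²)]^(1/4), so T ∝ (1−A)^(1/4) / √d.
T₁ = [1360×0.28/(4×5.67×10⁻⁸×1.36²)]^(1/4) = 173.58 K.
T₂ = [1360×0.58/(4×5.67×10⁻⁸×1.79²)]^(1/4) = 181.51 K.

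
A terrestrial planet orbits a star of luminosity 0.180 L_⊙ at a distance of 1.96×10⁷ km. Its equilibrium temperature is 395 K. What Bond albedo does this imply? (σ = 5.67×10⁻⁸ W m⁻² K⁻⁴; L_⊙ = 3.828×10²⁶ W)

A ≈ 0.61

d = 1.96×10⁷ km = 1.96×10¹⁰ m.
L = 0.180 × 3.828×10²⁶ = 6.89×10²⁵ W.
Flux: S = L/(4πd²) = 6.89×10²⁵/(4π×(1.96×10¹⁰)²) = 1.43×10⁴ W m⁻².
From T_eq⁴ = S(1−A)/(4σ): 1−A = 4σT_eq⁴/S.
1−A = 4 × 5.67×10⁻⁸ × (395)⁴ / 1.43×10⁴ = 0.387.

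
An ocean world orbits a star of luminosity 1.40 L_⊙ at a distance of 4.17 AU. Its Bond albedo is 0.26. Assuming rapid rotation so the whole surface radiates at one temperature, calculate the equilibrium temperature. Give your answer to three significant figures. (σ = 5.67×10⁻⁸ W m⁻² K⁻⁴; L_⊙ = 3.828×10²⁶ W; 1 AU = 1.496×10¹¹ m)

T_eq ≈ 138 K

d = 4.17 AU = 6.24×10¹¹ m.
L = 1.40 × 3.828×10²⁶ = 5.36×10²⁶ W.
Flux: S = L/(4πd²) = 5.36×10²⁶/(4π×(6.24×10¹¹)²) = 110 W m⁻².
Energy balance: absorbed = emitted ⇒ πR²·S(1−A) = 4πR²·σT_eq⁴, so T_eq⁴ = S(1−A)/(4σ).
T_eq = [110 × 0.74 / (4 × 5.67×10⁻⁸)]^(1/4) = (3.58×10⁸)^(1/4) = 138 K.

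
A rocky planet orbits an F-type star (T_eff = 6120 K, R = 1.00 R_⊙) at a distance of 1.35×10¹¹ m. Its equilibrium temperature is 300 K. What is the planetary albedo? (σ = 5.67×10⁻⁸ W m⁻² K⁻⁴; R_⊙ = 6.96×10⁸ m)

A ≈ 0.13

R_⋆ = 1.00 × 6.96×10⁸ = 6.96×10⁸ m.
L = 4πR_⋆²σT_⋆⁴ = 4π(6.96×10⁸)² × 5.67×10⁻⁸ × (6120)⁴ = 4.84×10²⁶ W.
S = L/(4πd²) = 2110 W m⁻².
From T_eq⁴ = S(1−A)/(4σ): 1−A = 4σT_eq⁴/S.
1−A = 4 × 5.67×10⁻⁸ × (300)⁴ / 2110 = 0.869.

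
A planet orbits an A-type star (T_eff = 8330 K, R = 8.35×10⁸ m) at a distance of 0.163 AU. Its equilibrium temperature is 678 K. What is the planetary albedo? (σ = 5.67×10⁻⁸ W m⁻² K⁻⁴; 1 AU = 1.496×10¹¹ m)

d = 0.163 AU = 2.44×10¹⁰ m.
L = 4πR_⋆²σT_⋆⁴ = 4π(8.35×10⁸)² × 5.67×10⁻⁸ × (8330)⁴ = 2.39×10²⁷ W.
S = L/(4πd²) = 3.20×10⁵ W m⁻².
From T_eq⁴ = S(1−A)/(4σ): 1−A = 4σT_eq⁴/S.
1−A = 4 × 5.67×10⁻⁸ × (678)⁴ / 3.20×10⁵ = 0.150.

A ≈ 0.85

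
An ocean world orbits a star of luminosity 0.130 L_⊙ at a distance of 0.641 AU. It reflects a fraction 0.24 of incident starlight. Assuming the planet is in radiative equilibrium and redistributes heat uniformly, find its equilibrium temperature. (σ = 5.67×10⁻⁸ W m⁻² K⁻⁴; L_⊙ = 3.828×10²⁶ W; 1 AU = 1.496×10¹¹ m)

d = 0.641 AU = 9.59×10¹⁰ m.
L = 0.130 × 3.828×10²⁶ = 4.98×10²⁵ W.
Flux: S = L/(4πd²) = 4.98×10²⁵/(4π×(9.59×10¹⁰)²) = 431 W m⁻².
Energy balance: absorbed = emitted ⇒ πR²·S(1−A) = 4πR²·σT_eq⁴, so T_eq⁴ = S(1−A)/(4σ).
T_eq = [431 × 0.76 / (4 × 5.67×10⁻⁸)]^(1/4) = (1.44×10⁹)^(1/4) = 195 K.

T_eq ≈ 195 K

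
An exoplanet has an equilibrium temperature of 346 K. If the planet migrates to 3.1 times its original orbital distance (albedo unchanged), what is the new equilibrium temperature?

T_eq ∝ L^(1/4) · d^(−1/2).
T′ = 346 / 3.1^(1/2) = 197 K.

T_eq ≈ 197 K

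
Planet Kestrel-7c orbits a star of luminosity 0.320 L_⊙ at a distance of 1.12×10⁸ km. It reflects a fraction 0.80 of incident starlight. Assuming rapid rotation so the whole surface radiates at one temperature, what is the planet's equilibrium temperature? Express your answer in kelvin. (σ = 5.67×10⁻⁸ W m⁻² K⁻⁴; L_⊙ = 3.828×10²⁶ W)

T_eq ≈ 162 K

d = 1.12×10⁸ km = 1.12×10¹¹ m.
L = 0.320 × 3.828×10²⁶ = 1.22×10²⁶ W.
Flux: S = L/(4πd²) = 1.22×10²⁶/(4π×(1.12×10¹¹)²) = 777 W m⁻².
Energy balance: absorbed = emitted ⇒ πR²·S(1−A) = 4πR²·σT_eq⁴, so T_eq⁴ = S(1−A)/(4σ).
T_eq = [777 × 0.20 / (4 × 5.67×10⁻⁸)]^(1/4) = (6.85×10⁸)^(1/4) = 162 K.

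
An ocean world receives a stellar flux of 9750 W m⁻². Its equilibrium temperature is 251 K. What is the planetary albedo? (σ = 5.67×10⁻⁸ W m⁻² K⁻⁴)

From T_eq⁴ = S(1−A)/(4σ): 1−A = 4σT_eq⁴/S.
1−A = 4 × 5.67×10⁻⁸ × (251)⁴ / 9750 = 0.092.

A ≈ 0.91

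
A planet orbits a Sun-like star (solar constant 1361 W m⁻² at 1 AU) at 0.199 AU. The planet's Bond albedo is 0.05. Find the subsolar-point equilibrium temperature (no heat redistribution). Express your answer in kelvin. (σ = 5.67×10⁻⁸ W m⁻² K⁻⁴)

T_ss ≈ 871 K

Flux at 0.199 AU: S = 1361/0.199² = 3.44×10⁴ W m⁻².
At the subsolar point the surface absorbs S(1−A) and emits σT⁴ per unit area — no factor of 4, since only the local patch is in balance.
T = [3.44×10⁴ × 0.95 / 5.67×10⁻⁸]^(1/4) = (5.76×10¹¹)^(1/4) = 871 K.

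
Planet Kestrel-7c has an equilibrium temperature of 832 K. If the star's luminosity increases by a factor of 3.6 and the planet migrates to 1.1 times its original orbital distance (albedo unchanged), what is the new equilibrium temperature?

T_eq ≈ 1090 K

T_eq ∝ L^(1/4) · d^(−1/2).
T′ = 832 × 3.6^(1/4) / 1.1^(1/2) = 1090 K.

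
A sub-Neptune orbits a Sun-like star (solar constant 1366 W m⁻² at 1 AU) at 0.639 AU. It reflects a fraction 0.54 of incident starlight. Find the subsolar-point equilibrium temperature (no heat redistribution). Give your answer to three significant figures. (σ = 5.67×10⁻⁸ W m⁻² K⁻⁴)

T_ss ≈ 406 K

Flux at 0.639 AU: S = 1366/0.639² = 3350 W m⁻².
At the subsolar point the surface absorbs S(1−A) and emits σT⁴ per unit area — no factor of 4, since only the local patch is in balance.
T = [3350 × 0.46 / 5.67×10⁻⁸]^(1/4) = (2.71×10¹⁰)^(1/4) = 406 K.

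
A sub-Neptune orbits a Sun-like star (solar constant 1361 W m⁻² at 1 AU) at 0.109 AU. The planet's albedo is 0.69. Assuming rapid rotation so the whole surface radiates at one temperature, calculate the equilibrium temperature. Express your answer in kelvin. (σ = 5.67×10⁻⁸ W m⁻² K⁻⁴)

Flux at 0.109 AU: S = 1361/0.109² = 1.15×10⁵ W m⁻².
Energy balance: absorbed = emitted ⇒ πR²·S(1−A) = 4πR²·σT_eq⁴, so T_eq⁴ = S(1−A)/(4σ).
T_eq = [1.15×10⁵ × 0.31 / (4 × 5.67×10⁻⁸)]^(1/4) = (1.57×10¹¹)^(1/4) = 629 K.

T_eq ≈ 629 K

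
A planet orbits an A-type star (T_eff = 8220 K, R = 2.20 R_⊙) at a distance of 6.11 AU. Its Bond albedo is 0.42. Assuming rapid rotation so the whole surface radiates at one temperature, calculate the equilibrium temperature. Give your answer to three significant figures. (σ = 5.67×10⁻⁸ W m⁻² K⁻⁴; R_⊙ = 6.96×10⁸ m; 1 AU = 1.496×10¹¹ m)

R_⋆ = 2.20 × 6.96×10⁸ = 1.53×10⁹ m.
d = 6.11 AU = 9.14×10¹¹ m.
L = 4πR_⋆²σT_⋆⁴ = 4π(1.53×10⁹)² × 5.67×10⁻⁸ × (8220)⁴ = 7.63×10²⁷ W.
S = L/(4πd²) = 726 W m⁻².
Energy balance: absorbed = emitted ⇒ πR²·S(1−A) = 4πR²·σT_eq⁴, so T_eq⁴ = S(1−A)/(4σ).
T_eq = [726 × 0.58 / (4 × 5.67×10⁻⁸)]^(1/4) = (1.86×10⁹)^(1/4) = 208 K.

T_eq ≈ 208 K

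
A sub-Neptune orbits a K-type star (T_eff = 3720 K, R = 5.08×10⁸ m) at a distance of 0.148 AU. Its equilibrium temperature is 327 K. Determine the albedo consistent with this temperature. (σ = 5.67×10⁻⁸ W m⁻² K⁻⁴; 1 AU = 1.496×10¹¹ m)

d = 0.148 AU = 2.21×10¹⁰ m.
L = 4πR_⋆²σT_⋆⁴ = 4π(5.08×10⁸)² × 5.67×10⁻⁸ × (3720)⁴ = 3.52×10²⁵ W.
S = L/(4πd²) = 5720 W m⁻².
From T_eq⁴ = S(1−A)/(4σ): 1−A = 4σT_eq⁴/S.
1−A = 4 × 5.67×10⁻⁸ × (327)⁴ / 5720 = 0.454.

A ≈ 0.55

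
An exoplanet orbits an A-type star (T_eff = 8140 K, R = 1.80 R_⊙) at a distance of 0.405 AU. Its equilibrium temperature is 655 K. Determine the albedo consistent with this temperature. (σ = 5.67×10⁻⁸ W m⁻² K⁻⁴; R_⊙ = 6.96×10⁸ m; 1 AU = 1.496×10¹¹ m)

A ≈ 0.61

R_⋆ = 1.80 × 6.96×10⁸ = 1.25×10⁹ m.
d = 0.405 AU = 6.06×10¹⁰ m.
L = 4πR_⋆²σT_⋆⁴ = 4π(1.25×10⁹)² × 5.67×10⁻⁸ × (8140)⁴ = 4.91×10²⁷ W.
S = L/(4πd²) = 1.06×10⁵ W m⁻².
From T_eq⁴ = S(1−A)/(4σ): 1−A = 4σT_eq⁴/S.
1−A = 4 × 5.67×10⁻⁸ × (655)⁴ / 1.06×10⁵ = 0.392.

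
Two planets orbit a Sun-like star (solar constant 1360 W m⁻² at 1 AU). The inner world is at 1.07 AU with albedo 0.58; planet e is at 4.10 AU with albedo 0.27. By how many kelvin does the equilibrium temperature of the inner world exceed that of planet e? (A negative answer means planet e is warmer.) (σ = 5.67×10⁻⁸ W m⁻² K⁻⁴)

T_eq = [S₀(1−A)/(4σd²)]^(1/4), so T ∝ (1−A)^(1/4) / √d.
T₁ = [1360×0.42/(4×5.67×10⁻⁸×1.07²)]^(1/4) = 216.57 K.
T₂ = [1360×0.73/(4×5.67×10⁻⁸×4.10²)]^(1/4) = 127.03 K.

ΔT ≈ 89.5 K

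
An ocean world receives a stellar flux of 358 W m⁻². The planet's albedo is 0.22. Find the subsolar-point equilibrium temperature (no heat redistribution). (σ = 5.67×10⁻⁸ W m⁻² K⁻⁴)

T_ss ≈ 265 K

At the subsolar point the surface absorbs S(1−A) and emits σT⁴ per unit area — no factor of 4, since only the local patch is in balance.
T = [358 × 0.78 / 5.67×10⁻⁸]^(1/4) = (4.92×10⁹)^(1/4) = 265 K.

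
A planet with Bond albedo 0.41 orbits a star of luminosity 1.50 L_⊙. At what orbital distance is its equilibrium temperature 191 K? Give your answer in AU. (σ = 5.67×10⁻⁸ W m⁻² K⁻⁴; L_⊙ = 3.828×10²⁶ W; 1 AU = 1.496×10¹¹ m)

L = 1.50 × 3.828×10²⁶ = 5.74×10²⁶ W.
From T_eq⁴ = L(1−A)/(16πσd²): d = √[L(1−A)/(16πσT_eq⁴)].
d = √[5.74×10²⁶ × 0.59 / (16π × 5.67×10⁻⁸ × (191)⁴)] = 2.99×10¹¹ m = 2.00 AU.

d ≈ 2.00 AU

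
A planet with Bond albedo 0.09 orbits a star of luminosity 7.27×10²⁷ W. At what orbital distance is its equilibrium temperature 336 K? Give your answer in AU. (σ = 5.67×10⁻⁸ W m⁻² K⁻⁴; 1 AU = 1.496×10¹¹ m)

From T_eq⁴ = L(1−A)/(16πσd²): d = √[L(1−A)/(16πσT_eq⁴)].
d = √[7.27×10²⁷ × 0.91 / (16π × 5.67×10⁻⁸ × (336)⁴)] = 4.27×10¹¹ m = 2.85 AU.

d ≈ 2.85 AU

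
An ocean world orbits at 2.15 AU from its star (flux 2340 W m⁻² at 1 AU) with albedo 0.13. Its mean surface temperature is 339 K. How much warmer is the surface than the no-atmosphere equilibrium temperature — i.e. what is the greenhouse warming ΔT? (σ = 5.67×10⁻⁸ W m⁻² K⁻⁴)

ΔT ≈ 129.1 K

S = 2340/2.15² = 506.2 W m⁻².
T_eq = [S(1−A)/(4σ)]^(1/4) = [506.2×0.87/(4×5.67×10⁻⁸)]^(1/4) = 209.9 K.
ΔT = T_surf − T_eq = 339 − 209.9.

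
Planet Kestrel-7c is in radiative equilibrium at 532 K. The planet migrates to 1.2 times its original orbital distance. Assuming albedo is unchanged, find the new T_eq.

T_eq ∝ L^(1/4) · d^(−1/2).
T′ = 532 / 1.2^(1/2) = 486 K.

T_eq ≈ 486 K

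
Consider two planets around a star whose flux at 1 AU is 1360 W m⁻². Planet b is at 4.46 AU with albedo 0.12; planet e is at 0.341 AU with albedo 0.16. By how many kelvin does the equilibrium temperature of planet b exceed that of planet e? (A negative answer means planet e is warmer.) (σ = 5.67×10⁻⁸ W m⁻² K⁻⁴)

ΔT ≈ -328.6 K

T_eq = [S₀(1−A)/(4σd²)]^(1/4), so T ∝ (1−A)^(1/4) / √d.
T₁ = [1360×0.88/(4×5.67×10⁻⁸×4.46²)]^(1/4) = 127.62 K.
T₂ = [1360×0.84/(4×5.67×10⁻⁸×0.341²)]^(1/4) = 456.21 K.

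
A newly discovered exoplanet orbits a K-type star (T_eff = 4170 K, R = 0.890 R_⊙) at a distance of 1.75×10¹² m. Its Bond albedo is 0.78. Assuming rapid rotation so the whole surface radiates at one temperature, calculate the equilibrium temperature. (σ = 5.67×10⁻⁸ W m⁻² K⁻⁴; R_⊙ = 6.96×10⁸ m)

T_eq ≈ 38.0 K

R_⋆ = 0.890 × 6.96×10⁸ = 6.19×10⁸ m.
L = 4πR_⋆²σT_⋆⁴ = 4π(6.19×10⁸)² × 5.67×10⁻⁸ × (4170)⁴ = 8.27×10²⁵ W.
S = L/(4πd²) = 2.15 W m⁻².
Energy balance: absorbed = emitted ⇒ πR²·S(1−A) = 4πR²·σT_eq⁴, so T_eq⁴ = S(1−A)/(4σ).
T_eq = [2.15 × 0.22 / (4 × 5.67×10⁻⁸)]^(1/4) = (2.08×10⁶)^(1/4) = 38.0 K.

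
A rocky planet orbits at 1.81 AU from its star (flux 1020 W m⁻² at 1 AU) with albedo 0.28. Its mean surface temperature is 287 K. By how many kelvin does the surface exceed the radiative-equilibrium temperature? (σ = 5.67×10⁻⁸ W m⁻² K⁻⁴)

S = 1020/1.81² = 311.3 W m⁻².
T_eq = [S(1−A)/(4σ)]^(1/4) = [311.3×0.72/(4×5.67×10⁻⁸)]^(1/4) = 177.3 K.
ΔT = T_surf − T_eq = 287 − 177.3.

ΔT ≈ 109.7 K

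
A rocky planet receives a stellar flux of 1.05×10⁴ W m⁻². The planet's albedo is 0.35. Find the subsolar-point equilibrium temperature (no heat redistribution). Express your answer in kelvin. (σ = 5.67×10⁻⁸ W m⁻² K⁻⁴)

T_ss ≈ 589 K

At the subsolar point the surface absorbs S(1−A) and emits σT⁴ per unit area — no factor of 4, since only the local patch is in balance.
T = [1.05×10⁴ × 0.65 / 5.67×10⁻⁸]^(1/4) = (1.20×10¹¹)^(1/4) = 589 K.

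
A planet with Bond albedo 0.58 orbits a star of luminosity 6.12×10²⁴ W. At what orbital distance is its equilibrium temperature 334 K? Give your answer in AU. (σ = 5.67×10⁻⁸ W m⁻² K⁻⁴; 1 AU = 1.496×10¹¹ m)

From T_eq⁴ = L(1−A)/(16πσd²): d = √[L(1−A)/(16πσT_eq⁴)].
d = √[6.12×10²⁴ × 0.42 / (16π × 5.67×10⁻⁸ × (334)⁴)] = 8.51×10⁹ m = 0.0569 AU.

d ≈ 0.0569 AU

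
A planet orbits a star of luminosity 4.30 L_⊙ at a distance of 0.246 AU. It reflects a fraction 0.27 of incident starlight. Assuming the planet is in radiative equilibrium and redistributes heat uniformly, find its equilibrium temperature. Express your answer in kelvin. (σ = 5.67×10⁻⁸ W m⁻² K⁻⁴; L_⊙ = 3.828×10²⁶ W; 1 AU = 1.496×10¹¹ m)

T_eq ≈ 747 K

d = 0.246 AU = 3.68×10¹⁰ m.
L = 4.30 × 3.828×10²⁶ = 1.65×10²⁷ W.
Flux: S = L/(4πd²) = 1.65×10²⁷/(4π×(3.68×10¹⁰)²) = 9.67×10⁴ W m⁻².
Energy balance: absorbed = emitted ⇒ πR²·S(1−A) = 4πR²·σT_eq⁴, so T_eq⁴ = S(1−A)/(4σ).
T_eq = [9.67×10⁴ × 0.73 / (4 × 5.67×10⁻⁸)]^(1/4) = (3.11×10¹¹)^(1/4) = 747 K.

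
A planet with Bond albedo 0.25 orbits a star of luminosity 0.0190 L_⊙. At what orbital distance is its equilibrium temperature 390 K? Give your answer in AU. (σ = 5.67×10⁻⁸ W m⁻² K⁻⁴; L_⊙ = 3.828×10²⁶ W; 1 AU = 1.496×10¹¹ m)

L = 0.0190 × 3.828×10²⁶ = 7.27×10²⁴ W.
From T_eq⁴ = L(1−A)/(16πσd²): d = √[L(1−A)/(16πσT_eq⁴)].
d = √[7.27×10²⁴ × 0.75 / (16π × 5.67×10⁻⁸ × (390)⁴)] = 9.10×10⁹ m = 0.0608 AU.

d ≈ 0.0608 AU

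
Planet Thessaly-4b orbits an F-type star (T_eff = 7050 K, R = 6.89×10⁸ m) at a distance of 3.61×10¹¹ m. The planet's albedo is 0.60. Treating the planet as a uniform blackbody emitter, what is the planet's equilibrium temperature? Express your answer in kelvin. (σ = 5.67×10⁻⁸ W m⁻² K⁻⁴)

T_eq ≈ 173 K

L = 4πR_⋆²σT_⋆⁴ = 4π(6.89×10⁸)² × 5.67×10⁻⁸ × (7050)⁴ = 8.36×10²⁶ W.
S = L/(4πd²) = 510 W m⁻².
Energy balance: absorbed = emitted ⇒ πR²·S(1−A) = 4πR²·σT_eq⁴, so T_eq⁴ = S(1−A)/(4σ).
T_eq = [510 × 0.40 / (4 × 5.67×10⁻⁸)]^(1/4) = (9.00×10⁸)^(1/4) = 173 K.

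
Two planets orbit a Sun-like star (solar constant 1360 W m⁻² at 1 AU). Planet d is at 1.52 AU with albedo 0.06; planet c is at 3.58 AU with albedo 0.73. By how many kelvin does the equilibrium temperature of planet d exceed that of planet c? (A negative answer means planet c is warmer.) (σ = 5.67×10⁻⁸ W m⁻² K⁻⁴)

T_eq = [S₀(1−A)/(4σd²)]^(1/4), so T ∝ (1−A)^(1/4) / √d.
T₁ = [1360×0.94/(4×5.67×10⁻⁸×1.52²)]^(1/4) = 222.25 K.
T₂ = [1360×0.27/(4×5.67×10⁻⁸×3.58²)]^(1/4) = 106.02 K.

ΔT ≈ 116.2 K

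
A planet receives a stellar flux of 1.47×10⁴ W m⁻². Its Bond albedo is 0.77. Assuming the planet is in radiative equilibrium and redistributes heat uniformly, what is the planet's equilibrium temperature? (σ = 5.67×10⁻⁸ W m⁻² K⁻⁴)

T_eq ≈ 349 K

Energy balance: absorbed = emitted ⇒ πR²·S(1−A) = 4πR²·σT_eq⁴, so T_eq⁴ = S(1−A)/(4σ).
T_eq = [1.47×10⁴ × 0.23 / (4 × 5.67×10⁻⁸)]^(1/4) = (1.49×10¹⁰)^(1/4) = 349 K.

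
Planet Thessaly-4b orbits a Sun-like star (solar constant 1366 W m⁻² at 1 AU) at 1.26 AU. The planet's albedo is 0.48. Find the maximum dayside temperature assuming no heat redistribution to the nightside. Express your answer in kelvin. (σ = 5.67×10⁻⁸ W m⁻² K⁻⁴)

Flux at 1.26 AU: S = 1366/1.26² = 860 W m⁻².
With no redistribution each surface element balances locally: S(1−A) = σT⁴.
T = [860 × 0.52 / 5.67×10⁻⁸]^(1/4) = (7.89×10⁹)^(1/4) = 298 K.

T_ss ≈ 298 K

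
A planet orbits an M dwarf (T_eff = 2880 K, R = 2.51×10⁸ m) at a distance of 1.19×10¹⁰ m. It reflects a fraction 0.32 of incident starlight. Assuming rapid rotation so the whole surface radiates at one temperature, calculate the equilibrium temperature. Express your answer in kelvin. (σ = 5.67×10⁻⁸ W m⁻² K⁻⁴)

T_eq ≈ 269 K

L = 4πR_⋆²σT_⋆⁴ = 4π(2.51×10⁸)² × 5.67×10⁻⁸ × (2880)⁴ = 3.09×10²⁴ W.
S = L/(4πd²) = 1740 W m⁻².
Energy balance: absorbed = emitted ⇒ πR²·S(1−A) = 4πR²·σT_eq⁴, so T_eq⁴ = S(1−A)/(4σ).
T_eq = [1740 × 0.68 / (4 × 5.67×10⁻⁸)]^(1/4) = (5.20×10⁹)^(1/4) = 269 K.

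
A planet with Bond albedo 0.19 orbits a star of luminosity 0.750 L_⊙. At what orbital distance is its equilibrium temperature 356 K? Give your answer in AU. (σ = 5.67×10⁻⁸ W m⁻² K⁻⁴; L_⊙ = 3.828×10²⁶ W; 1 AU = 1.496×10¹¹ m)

L = 0.750 × 3.828×10²⁶ = 2.87×10²⁶ W.
From T_eq⁴ = L(1−A)/(16πσd²): d = √[L(1−A)/(16πσT_eq⁴)].
d = √[2.87×10²⁶ × 0.81 / (16π × 5.67×10⁻⁸ × (356)⁴)] = 7.13×10¹⁰ m = 0.476 AU.

d ≈ 0.476 AU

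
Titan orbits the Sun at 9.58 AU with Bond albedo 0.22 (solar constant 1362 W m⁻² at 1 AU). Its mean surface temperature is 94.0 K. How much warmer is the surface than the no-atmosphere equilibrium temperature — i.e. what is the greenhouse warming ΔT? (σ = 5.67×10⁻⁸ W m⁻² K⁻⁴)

S = 1362/9.58² = 14.84 W m⁻².
T_eq = [S(1−A)/(4σ)]^(1/4) = [14.84×0.78/(4×5.67×10⁻⁸)]^(1/4) = 84.5 K.
ΔT = T_surf − T_eq = 94 − 84.5.

ΔT ≈ 9.5 K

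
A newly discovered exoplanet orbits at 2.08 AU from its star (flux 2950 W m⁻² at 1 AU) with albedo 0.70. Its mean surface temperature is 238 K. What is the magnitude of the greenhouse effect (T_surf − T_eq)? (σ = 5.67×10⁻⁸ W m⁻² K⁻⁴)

ΔT ≈ 64.7 K

S = 2950/2.08² = 681.9 W m⁻².
T_eq = [S(1−A)/(4σ)]^(1/4) = [681.9×0.30/(4×5.67×10⁻⁸)]^(1/4) = 173.3 K.
ΔT = T_surf − T_eq = 238 − 173.3.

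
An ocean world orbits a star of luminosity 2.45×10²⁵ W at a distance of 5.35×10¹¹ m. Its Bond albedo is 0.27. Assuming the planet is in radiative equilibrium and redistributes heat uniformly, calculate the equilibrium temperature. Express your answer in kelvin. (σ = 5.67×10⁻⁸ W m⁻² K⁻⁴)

T_eq ≈ 68.4 K

Flux: S = L/(4πd²) = 2.45×10²⁵/(4π×(5.35×10¹¹)²) = 6.81 W m⁻².
Energy balance: absorbed = emitted ⇒ πR²·S(1−A) = 4πR²·σT_eq⁴, so T_eq⁴ = S(1−A)/(4σ).
T_eq = [6.81 × 0.73 / (4 × 5.67×10⁻⁸)]^(1/4) = (2.19×10⁷)^(1/4) = 68.4 K.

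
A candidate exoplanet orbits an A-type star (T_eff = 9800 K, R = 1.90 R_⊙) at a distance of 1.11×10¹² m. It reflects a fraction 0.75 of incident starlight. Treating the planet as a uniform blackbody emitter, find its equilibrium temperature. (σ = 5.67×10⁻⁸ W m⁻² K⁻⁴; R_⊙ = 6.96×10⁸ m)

R_⋆ = 1.90 × 6.96×10⁸ = 1.32×10⁹ m.
L = 4πR_⋆²σT_⋆⁴ = 4π(1.32×10⁹)² × 5.67×10⁻⁸ × (9800)⁴ = 1.15×10²⁸ W.
S = L/(4πd²) = 742 W m⁻².
Energy balance: absorbed = emitted ⇒ πR²·S(1−A) = 4πR²·σT_eq⁴, so T_eq⁴ = S(1−A)/(4σ).
T_eq = [742 × 0.25 / (4 × 5.67×10⁻⁸)]^(1/4) = (8.18×10⁸)^(1/4) = 169 K.

T_eq ≈ 169 K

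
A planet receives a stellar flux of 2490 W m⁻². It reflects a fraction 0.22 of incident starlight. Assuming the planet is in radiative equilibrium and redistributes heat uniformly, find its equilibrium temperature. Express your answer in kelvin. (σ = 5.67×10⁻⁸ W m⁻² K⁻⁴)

Energy balance: absorbed = emitted ⇒ πR²·S(1−A) = 4πR²·σT_eq⁴, so T_eq⁴ = S(1−A)/(4σ).
T_eq = [2490 × 0.78 / (4 × 5.67×10⁻⁸)]^(1/4) = (8.56×10⁹)^(1/4) = 304 K.

T_eq ≈ 304 K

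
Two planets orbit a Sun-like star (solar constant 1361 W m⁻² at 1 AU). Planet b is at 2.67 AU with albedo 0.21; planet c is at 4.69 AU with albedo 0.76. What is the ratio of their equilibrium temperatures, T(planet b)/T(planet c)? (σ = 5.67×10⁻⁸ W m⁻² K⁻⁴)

T_eq = [S₀(1−A)/(4σd²)]^(1/4), so T ∝ (1−A)^(1/4) / √d.
T₁ = [1361×0.79/(4×5.67×10⁻⁸×2.67²)]^(1/4) = 160.58 K.
T₂ = [1361×0.24/(4×5.67×10⁻⁸×4.69²)]^(1/4) = 89.95 K.

T₁/T₂ ≈ 1.785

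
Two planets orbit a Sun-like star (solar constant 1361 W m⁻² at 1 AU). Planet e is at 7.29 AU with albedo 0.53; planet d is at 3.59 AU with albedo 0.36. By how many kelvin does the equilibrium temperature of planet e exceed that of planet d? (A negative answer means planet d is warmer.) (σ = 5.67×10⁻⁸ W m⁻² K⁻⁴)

T_eq = [S₀(1−A)/(4σd²)]^(1/4), so T ∝ (1−A)^(1/4) / √d.
T₁ = [1361×0.47/(4×5.67×10⁻⁸×7.29²)]^(1/4) = 85.35 K.
T₂ = [1361×0.64/(4×5.67×10⁻⁸×3.59²)]^(1/4) = 131.39 K.

ΔT ≈ -46.0 K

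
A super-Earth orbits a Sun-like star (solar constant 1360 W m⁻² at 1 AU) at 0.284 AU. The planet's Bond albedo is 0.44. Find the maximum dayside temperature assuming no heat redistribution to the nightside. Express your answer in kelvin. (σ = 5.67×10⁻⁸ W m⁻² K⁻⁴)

T_ss ≈ 639 K

Flux at 0.284 AU: S = 1360/0.284² = 1.69×10⁴ W m⁻².
With no redistribution each surface element balances locally: S(1−A) = σT⁴.
T = [1.69×10⁴ × 0.56 / 5.67×10⁻⁸]^(1/4) = (1.67×10¹¹)^(1/4) = 639 K.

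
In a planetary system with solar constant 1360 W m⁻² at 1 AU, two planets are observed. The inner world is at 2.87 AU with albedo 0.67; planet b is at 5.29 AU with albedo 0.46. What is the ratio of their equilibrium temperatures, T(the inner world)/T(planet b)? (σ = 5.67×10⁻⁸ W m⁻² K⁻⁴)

T_eq = [S₀(1−A)/(4σd²)]^(1/4), so T ∝ (1−A)^(1/4) / √d.
T₁ = [1360×0.33/(4×5.67×10⁻⁸×2.87²)]^(1/4) = 124.50 K.
T₂ = [1360×0.54/(4×5.67×10⁻⁸×5.29²)]^(1/4) = 103.72 K.

T₁/T₂ ≈ 1.200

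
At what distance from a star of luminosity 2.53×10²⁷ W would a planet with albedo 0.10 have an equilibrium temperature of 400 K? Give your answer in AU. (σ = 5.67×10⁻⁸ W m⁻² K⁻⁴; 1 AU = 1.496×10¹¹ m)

From T_eq⁴ = L(1−A)/(16πσd²): d = √[L(1−A)/(16πσT_eq⁴)].
d = √[2.53×10²⁷ × 0.90 / (16π × 5.67×10⁻⁸ × (400)⁴)] = 1.77×10¹¹ m = 1.18 AU.

d ≈ 1.18 AU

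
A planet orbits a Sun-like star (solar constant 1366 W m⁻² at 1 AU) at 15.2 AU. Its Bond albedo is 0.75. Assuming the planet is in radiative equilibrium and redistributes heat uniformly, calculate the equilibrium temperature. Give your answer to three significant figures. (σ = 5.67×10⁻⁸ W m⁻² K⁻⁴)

Flux at 15.2 AU: S = 1366/15.2² = 5.91 W m⁻².
Energy balance: absorbed = emitted ⇒ πR²·S(1−A) = 4πR²·σT_eq⁴, so T_eq⁴ = S(1−A)/(4σ).
T_eq = [5.91 × 0.25 / (4 × 5.67×10⁻⁸)]^(1/4) = (6.52×10⁶)^(1/4) = 50.5 K.

T_eq ≈ 50.5 K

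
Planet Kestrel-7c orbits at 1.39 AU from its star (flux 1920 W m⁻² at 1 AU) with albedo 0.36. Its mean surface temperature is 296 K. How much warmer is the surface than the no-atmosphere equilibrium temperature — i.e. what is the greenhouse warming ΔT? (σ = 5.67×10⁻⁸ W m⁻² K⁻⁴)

S = 1920/1.39² = 993.7 W m⁻².
T_eq = [S(1−A)/(4σ)]^(1/4) = [993.7×0.64/(4×5.67×10⁻⁸)]^(1/4) = 230.1 K.
ΔT = T_surf − T_eq = 296 − 230.1.

ΔT ≈ 65.9 K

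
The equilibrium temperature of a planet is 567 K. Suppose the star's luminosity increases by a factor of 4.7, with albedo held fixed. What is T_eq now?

T_eq ≈ 835 K

T_eq ∝ L^(1/4) · d^(−1/2).
T′ = 567 × 4.7^(1/4) = 835 K.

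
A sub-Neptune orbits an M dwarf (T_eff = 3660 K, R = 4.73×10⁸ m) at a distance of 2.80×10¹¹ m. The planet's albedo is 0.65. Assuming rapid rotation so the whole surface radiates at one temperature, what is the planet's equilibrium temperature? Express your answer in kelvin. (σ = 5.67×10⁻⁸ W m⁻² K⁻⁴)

T_eq ≈ 81.8 K

L = 4πR_⋆²σT_⋆⁴ = 4π(4.73×10⁸)² × 5.67×10⁻⁸ × (3660)⁴ = 2.86×10²⁵ W.
S = L/(4πd²) = 29.0 W m⁻².
Energy balance: absorbed = emitted ⇒ πR²·S(1−A) = 4πR²·σT_eq⁴, so T_eq⁴ = S(1−A)/(4σ).
T_eq = [29.0 × 0.35 / (4 × 5.67×10⁻⁸)]^(1/4) = (4.48×10⁷)^(1/4) = 81.8 K.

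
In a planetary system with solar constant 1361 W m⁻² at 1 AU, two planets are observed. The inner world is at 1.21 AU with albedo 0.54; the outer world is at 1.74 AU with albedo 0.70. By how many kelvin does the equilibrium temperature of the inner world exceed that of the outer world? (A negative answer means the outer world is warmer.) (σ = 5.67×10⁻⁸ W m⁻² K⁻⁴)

ΔT ≈ 52.2 K

T_eq = [S₀(1−A)/(4σd²)]^(1/4), so T ∝ (1−A)^(1/4) / √d.
T₁ = [1361×0.46/(4×5.67×10⁻⁸×1.21²)]^(1/4) = 208.38 K.
T₂ = [1361×0.30/(4×5.67×10⁻⁸×1.74²)]^(1/4) = 156.16 K.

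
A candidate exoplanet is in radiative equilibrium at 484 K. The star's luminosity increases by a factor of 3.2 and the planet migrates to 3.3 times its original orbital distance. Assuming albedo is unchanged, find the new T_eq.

T_eq ∝ L^(1/4) · d^(−1/2).
T′ = 484 × 3.2^(1/4) / 3.3^(1/2) = 356 K.

T_eq ≈ 356 K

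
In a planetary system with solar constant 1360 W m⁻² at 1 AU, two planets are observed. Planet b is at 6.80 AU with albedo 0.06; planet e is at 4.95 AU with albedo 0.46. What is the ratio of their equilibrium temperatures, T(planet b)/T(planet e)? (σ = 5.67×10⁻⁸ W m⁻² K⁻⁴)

T₁/T₂ ≈ 0.980

T_eq = [S₀(1−A)/(4σd²)]^(1/4), so T ∝ (1−A)^(1/4) / √d.
T₁ = [1360×0.94/(4×5.67×10⁻⁸×6.80²)]^(1/4) = 105.08 K.
T₂ = [1360×0.54/(4×5.67×10⁻⁸×4.95²)]^(1/4) = 107.22 K.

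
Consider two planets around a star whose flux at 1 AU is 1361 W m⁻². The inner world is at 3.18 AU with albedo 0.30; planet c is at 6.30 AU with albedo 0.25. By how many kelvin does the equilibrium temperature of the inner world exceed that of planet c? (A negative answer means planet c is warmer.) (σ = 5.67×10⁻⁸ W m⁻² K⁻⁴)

T_eq = [S₀(1−A)/(4σd²)]^(1/4), so T ∝ (1−A)^(1/4) / √d.
T₁ = [1361×0.70/(4×5.67×10⁻⁸×3.18²)]^(1/4) = 142.76 K.
T₂ = [1361×0.75/(4×5.67×10⁻⁸×6.30²)]^(1/4) = 103.19 K.

ΔT ≈ 39.6 K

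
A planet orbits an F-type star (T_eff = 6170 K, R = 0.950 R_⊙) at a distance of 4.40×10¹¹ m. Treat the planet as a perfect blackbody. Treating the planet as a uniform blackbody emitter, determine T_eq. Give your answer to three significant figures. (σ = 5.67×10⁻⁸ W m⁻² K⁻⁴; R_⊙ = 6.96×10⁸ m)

R_⋆ = 0.950 × 6.96×10⁸ = 6.61×10⁸ m.
L = 4πR_⋆²σT_⋆⁴ = 4π(6.61×10⁸)² × 5.67×10⁻⁸ × (6170)⁴ = 4.51×10²⁶ W.
S = L/(4πd²) = 186 W m⁻².
Energy balance: absorbed = emitted ⇒ πR²·S(1−A) = 4πR²·σT_eq⁴, so T_eq⁴ = S(1−A)/(4σ).
T_eq = [186 × 1.00 / (4 × 5.67×10⁻⁸)]^(1/4) = (8.18×10⁸)^(1/4) = 169 K.

T_eq ≈ 169 K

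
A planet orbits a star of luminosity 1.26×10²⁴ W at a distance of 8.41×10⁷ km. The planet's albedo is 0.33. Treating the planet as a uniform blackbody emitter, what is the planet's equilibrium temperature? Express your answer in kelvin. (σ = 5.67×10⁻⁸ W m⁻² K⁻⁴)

d = 8.41×10⁷ km = 8.41×10¹⁰ m.
Flux: S = L/(4πd²) = 1.26×10²⁴/(4π×(8.41×10¹⁰)²) = 14.2 W m⁻².
Energy balance: absorbed = emitted ⇒ πR²·S(1−A) = 4πR²·σT_eq⁴, so T_eq⁴ = S(1−A)/(4σ).
T_eq = [14.2 × 0.67 / (4 × 5.67×10⁻⁸)]^(1/4) = (4.19×10⁷)^(1/4) = 80.4 K.

T_eq ≈ 80.4 K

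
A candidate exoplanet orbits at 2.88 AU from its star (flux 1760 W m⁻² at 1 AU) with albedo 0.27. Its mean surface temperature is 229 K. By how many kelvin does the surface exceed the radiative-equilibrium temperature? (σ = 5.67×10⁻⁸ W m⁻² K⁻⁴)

ΔT ≈ 67.3 K

S = 1760/2.88² = 212.2 W m⁻².
T_eq = [S(1−A)/(4σ)]^(1/4) = [212.2×0.73/(4×5.67×10⁻⁸)]^(1/4) = 161.7 K.
ΔT = T_surf − T_eq = 229 − 161.7.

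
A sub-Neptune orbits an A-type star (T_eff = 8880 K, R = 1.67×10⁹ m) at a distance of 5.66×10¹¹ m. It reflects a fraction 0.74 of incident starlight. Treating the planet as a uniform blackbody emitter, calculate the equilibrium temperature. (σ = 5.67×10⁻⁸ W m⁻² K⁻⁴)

L = 4πR_⋆²σT_⋆⁴ = 4π(1.67×10⁹)² × 5.67×10⁻⁸ × (8880)⁴ = 1.24×10²⁸ W.
S = L/(4πd²) = 3070 W m⁻².
Energy balance: absorbed = emitted ⇒ πR²·S(1−A) = 4πR²·σT_eq⁴, so T_eq⁴ = S(1−A)/(4σ).
T_eq = [3070 × 0.26 / (4 × 5.67×10⁻⁸)]^(1/4) = (3.52×10⁹)^(1/4) = 244 K.

T_eq ≈ 244 K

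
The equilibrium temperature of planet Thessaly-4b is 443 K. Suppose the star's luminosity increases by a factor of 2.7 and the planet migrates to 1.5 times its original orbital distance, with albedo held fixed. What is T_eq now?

T_eq ∝ L^(1/4) · d^(−1/2).
T′ = 443 × 2.7^(1/4) / 1.5^(1/2) = 464 K.

T_eq ≈ 464 K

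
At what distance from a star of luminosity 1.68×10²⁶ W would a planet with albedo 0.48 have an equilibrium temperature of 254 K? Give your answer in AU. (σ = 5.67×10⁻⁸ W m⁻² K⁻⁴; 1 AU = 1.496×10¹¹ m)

d ≈ 0.574 AU

From T_eq⁴ = L(1−A)/(16πσd²): d = √[L(1−A)/(16πσT_eq⁴)].
d = √[1.68×10²⁶ × 0.52 / (16π × 5.67×10⁻⁸ × (254)⁴)] = 8.58×10¹⁰ m = 0.574 AU.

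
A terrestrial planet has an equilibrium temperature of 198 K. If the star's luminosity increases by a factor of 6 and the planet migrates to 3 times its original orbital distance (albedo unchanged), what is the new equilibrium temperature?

T_eq ∝ L^(1/4) · d^(−1/2).
T′ = 198 × 6^(1/4) / 3^(1/2) = 179 K.

T_eq ≈ 179 K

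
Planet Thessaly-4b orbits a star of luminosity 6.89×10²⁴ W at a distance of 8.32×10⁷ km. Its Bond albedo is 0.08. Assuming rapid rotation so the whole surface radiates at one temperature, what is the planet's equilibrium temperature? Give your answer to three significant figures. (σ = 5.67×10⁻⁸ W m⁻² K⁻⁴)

d = 8.32×10⁷ km = 8.32×10¹⁰ m.
Flux: S = L/(4πd²) = 6.89×10²⁴/(4π×(8.32×10¹⁰)²) = 79.2 W m⁻².
Energy balance: absorbed = emitted ⇒ πR²·S(1−A) = 4πR²·σT_eq⁴, so T_eq⁴ = S(1−A)/(4σ).
T_eq = [79.2 × 0.92 / (4 × 5.67×10⁻⁸)]^(1/4) = (3.21×10⁸)^(1/4) = 134 K.

T_eq ≈ 134 K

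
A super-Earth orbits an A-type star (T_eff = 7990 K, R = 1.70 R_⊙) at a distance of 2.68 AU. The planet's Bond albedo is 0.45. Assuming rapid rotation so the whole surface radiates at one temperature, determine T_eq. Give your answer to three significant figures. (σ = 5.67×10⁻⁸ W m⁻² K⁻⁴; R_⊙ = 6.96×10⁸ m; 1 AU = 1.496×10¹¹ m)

T_eq ≈ 264 K

R_⋆ = 1.70 × 6.96×10⁸ = 1.18×10⁹ m.
d = 2.68 AU = 4.01×10¹¹ m.
L = 4πR_⋆²σT_⋆⁴ = 4π(1.18×10⁹)² × 5.67×10⁻⁸ × (7990)⁴ = 4.07×10²⁷ W.
S = L/(4πd²) = 2010 W m⁻².
Energy balance: absorbed = emitted ⇒ πR²·S(1−A) = 4πR²·σT_eq⁴, so T_eq⁴ = S(1−A)/(4σ).
T_eq = [2010 × 0.55 / (4 × 5.67×10⁻⁸)]^(1/4) = (4.88×10⁹)^(1/4) = 264 K.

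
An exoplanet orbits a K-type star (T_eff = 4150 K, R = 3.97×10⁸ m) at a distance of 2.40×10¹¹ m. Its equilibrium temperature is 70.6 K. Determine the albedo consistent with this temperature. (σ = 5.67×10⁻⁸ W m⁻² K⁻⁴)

A ≈ 0.88

L = 4πR_⋆²σT_⋆⁴ = 4π(3.97×10⁸)² × 5.67×10⁻⁸ × (4150)⁴ = 3.33×10²⁵ W.
S = L/(4πd²) = 46.0 W m⁻².
From T_eq⁴ = S(1−A)/(4σ): 1−A = 4σT_eq⁴/S.
1−A = 4 × 5.67×10⁻⁸ × (70.6)⁴ / 46.0 = 0.122.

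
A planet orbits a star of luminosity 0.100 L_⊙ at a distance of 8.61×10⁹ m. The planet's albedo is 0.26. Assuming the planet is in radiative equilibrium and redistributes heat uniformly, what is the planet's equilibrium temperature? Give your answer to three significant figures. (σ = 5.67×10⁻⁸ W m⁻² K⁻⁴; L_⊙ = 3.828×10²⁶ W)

T_eq ≈ 605 K

L = 0.100 × 3.828×10²⁶ = 3.83×10²⁵ W.
Flux: S = L/(4πd²) = 3.83×10²⁵/(4π×(8.61×10⁹)²) = 4.11×10⁴ W m⁻².
Energy balance: absorbed = emitted ⇒ πR²·S(1−A) = 4πR²·σT_eq⁴, so T_eq⁴ = S(1−A)/(4σ).
T_eq = [4.11×10⁴ × 0.74 / (4 × 5.67×10⁻⁸)]^(1/4) = (1.34×10¹¹)^(1/4) = 605 K.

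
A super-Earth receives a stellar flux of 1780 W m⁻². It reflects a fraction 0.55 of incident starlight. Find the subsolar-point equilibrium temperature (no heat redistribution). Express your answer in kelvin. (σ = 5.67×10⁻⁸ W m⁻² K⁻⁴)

At the subsolar point the surface absorbs S(1−A) and emits σT⁴ per unit area — no factor of 4, since only the local patch is in balance.
T = [1780 × 0.45 / 5.67×10⁻⁸]^(1/4) = (1.41×10¹⁰)^(1/4) = 345 K.

T_ss ≈ 345 K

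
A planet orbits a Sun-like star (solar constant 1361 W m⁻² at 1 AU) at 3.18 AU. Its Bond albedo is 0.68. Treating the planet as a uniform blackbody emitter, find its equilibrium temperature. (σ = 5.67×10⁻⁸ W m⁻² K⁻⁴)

T_eq ≈ 117 K

Flux at 3.18 AU: S = 1361/3.18² = 135 W m⁻².
Energy balance: absorbed = emitted ⇒ πR²·S(1−A) = 4πR²·σT_eq⁴, so T_eq⁴ = S(1−A)/(4σ).
T_eq = [135 × 0.32 / (4 × 5.67×10⁻⁸)]^(1/4) = (1.90×10⁸)^(1/4) = 117 K.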